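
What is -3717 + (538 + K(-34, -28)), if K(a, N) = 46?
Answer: -3133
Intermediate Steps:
-3717 + (538 + K(-34, -28)) = -3717 + (538 + 46) = -3717 + 584 = -3133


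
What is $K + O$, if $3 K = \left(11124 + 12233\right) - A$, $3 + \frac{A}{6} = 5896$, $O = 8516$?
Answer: $\frac{13547}{3} \approx 4515.7$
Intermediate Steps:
$A = 35358$ ($A = -18 + 6 \cdot 5896 = -18 + 35376 = 35358$)
$K = - \frac{12001}{3}$ ($K = \frac{\left(11124 + 12233\right) - 35358}{3} = \frac{23357 - 35358}{3} = \frac{1}{3} \left(-12001\right) = - \frac{12001}{3} \approx -4000.3$)
$K + O = - \frac{12001}{3} + 8516 = \frac{13547}{3}$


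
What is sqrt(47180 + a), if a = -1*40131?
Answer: sqrt(7049) ≈ 83.958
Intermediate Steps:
a = -40131
sqrt(47180 + a) = sqrt(47180 - 40131) = sqrt(7049)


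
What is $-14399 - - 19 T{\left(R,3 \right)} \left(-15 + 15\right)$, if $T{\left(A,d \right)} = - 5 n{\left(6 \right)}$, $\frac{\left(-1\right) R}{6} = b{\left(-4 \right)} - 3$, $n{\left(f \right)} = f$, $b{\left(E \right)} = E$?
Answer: $-14399$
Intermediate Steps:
$R = 42$ ($R = - 6 \left(-4 - 3\right) = \left(-6\right) \left(-7\right) = 42$)
$T{\left(A,d \right)} = -30$ ($T{\left(A,d \right)} = \left(-5\right) 6 = -30$)
$-14399 - - 19 T{\left(R,3 \right)} \left(-15 + 15\right) = -14399 - \left(-19\right) \left(-30\right) \left(-15 + 15\right) = -14399 - 570 \cdot 0 = -14399 - 0 = -14399 + 0 = -14399$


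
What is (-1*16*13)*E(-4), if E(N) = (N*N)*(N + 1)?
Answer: 9984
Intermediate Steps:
E(N) = N²*(1 + N)
(-1*16*13)*E(-4) = (-1*16*13)*((-4)²*(1 - 4)) = (-16*13)*(16*(-3)) = -208*(-48) = 9984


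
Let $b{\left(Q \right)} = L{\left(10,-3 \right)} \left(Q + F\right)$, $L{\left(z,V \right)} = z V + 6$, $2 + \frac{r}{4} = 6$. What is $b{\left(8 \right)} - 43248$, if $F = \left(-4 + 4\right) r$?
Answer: $-43440$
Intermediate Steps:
$r = 16$ ($r = -8 + 4 \cdot 6 = -8 + 24 = 16$)
$F = 0$ ($F = \left(-4 + 4\right) 16 = 0 \cdot 16 = 0$)
$L{\left(z,V \right)} = 6 + V z$ ($L{\left(z,V \right)} = V z + 6 = 6 + V z$)
$b{\left(Q \right)} = - 24 Q$ ($b{\left(Q \right)} = \left(6 - 30\right) \left(Q + 0\right) = \left(6 - 30\right) Q = - 24 Q$)
$b{\left(8 \right)} - 43248 = \left(-24\right) 8 - 43248 = -192 - 43248 = -43440$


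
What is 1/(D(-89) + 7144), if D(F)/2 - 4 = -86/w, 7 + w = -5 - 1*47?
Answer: 59/422140 ≈ 0.00013976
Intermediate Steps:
w = -59 (w = -7 + (-5 - 1*47) = -7 + (-5 - 47) = -7 - 52 = -59)
D(F) = 644/59 (D(F) = 8 + 2*(-86/(-59)) = 8 + 2*(-86*(-1/59)) = 8 + 2*(86/59) = 8 + 172/59 = 644/59)
1/(D(-89) + 7144) = 1/(644/59 + 7144) = 1/(422140/59) = 59/422140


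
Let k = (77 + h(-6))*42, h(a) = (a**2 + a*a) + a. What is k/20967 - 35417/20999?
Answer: -205489415/146762011 ≈ -1.4002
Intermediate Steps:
h(a) = a + 2*a**2 (h(a) = (a**2 + a**2) + a = 2*a**2 + a = a + 2*a**2)
k = 6006 (k = (77 - 6*(1 + 2*(-6)))*42 = (77 - 6*(1 - 12))*42 = (77 - 6*(-11))*42 = (77 + 66)*42 = 143*42 = 6006)
k/20967 - 35417/20999 = 6006/20967 - 35417/20999 = 6006*(1/20967) - 35417*1/20999 = 2002/6989 - 35417/20999 = -205489415/146762011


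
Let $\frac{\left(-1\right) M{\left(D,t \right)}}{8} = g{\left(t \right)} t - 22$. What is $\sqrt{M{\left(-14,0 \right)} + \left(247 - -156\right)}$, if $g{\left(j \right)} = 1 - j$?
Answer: $\sqrt{579} \approx 24.062$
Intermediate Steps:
$M{\left(D,t \right)} = 176 - 8 t \left(1 - t\right)$ ($M{\left(D,t \right)} = - 8 \left(\left(1 - t\right) t - 22\right) = - 8 \left(t \left(1 - t\right) - 22\right) = - 8 \left(-22 + t \left(1 - t\right)\right) = 176 - 8 t \left(1 - t\right)$)
$\sqrt{M{\left(-14,0 \right)} + \left(247 - -156\right)} = \sqrt{\left(176 + 8 \cdot 0 \left(-1 + 0\right)\right) + \left(247 - -156\right)} = \sqrt{\left(176 + 8 \cdot 0 \left(-1\right)\right) + \left(247 + 156\right)} = \sqrt{\left(176 + 0\right) + 403} = \sqrt{176 + 403} = \sqrt{579}$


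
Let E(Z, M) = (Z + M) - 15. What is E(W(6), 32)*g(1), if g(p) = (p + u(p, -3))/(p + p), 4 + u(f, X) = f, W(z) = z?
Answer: -23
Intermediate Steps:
E(Z, M) = -15 + M + Z (E(Z, M) = (M + Z) - 15 = -15 + M + Z)
u(f, X) = -4 + f
g(p) = (-4 + 2*p)/(2*p) (g(p) = (p + (-4 + p))/(p + p) = (-4 + 2*p)/((2*p)) = (-4 + 2*p)*(1/(2*p)) = (-4 + 2*p)/(2*p))
E(W(6), 32)*g(1) = (-15 + 32 + 6)*((-2 + 1)/1) = 23*(1*(-1)) = 23*(-1) = -23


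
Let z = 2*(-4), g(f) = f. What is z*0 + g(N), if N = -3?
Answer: -3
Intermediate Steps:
z = -8
z*0 + g(N) = -8*0 - 3 = 0 - 3 = -3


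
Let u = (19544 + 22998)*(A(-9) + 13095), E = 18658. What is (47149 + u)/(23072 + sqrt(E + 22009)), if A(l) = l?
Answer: 12845376629792/532276517 - 556751761*sqrt(40667)/532276517 ≈ 23922.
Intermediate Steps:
u = 556704612 (u = (19544 + 22998)*(-9 + 13095) = 42542*13086 = 556704612)
(47149 + u)/(23072 + sqrt(E + 22009)) = (47149 + 556704612)/(23072 + sqrt(18658 + 22009)) = 556751761/(23072 + sqrt(40667))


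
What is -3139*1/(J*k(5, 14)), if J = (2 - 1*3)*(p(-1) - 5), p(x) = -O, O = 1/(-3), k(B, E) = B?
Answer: -9417/70 ≈ -134.53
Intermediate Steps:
O = -1/3 ≈ -0.33333
p(x) = 1/3 (p(x) = -1*(-1/3) = 1/3)
J = 14/3 (J = (2 - 1*3)*(1/3 - 5) = (2 - 3)*(-14/3) = -1*(-14/3) = 14/3 ≈ 4.6667)
-3139*1/(J*k(5, 14)) = -3139/((14/3)*5) = -3139/70/3 = -3139*3/70 = -9417/70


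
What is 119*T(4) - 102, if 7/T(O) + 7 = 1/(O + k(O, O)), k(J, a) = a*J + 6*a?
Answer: -67966/307 ≈ -221.39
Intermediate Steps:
k(J, a) = 6*a + J*a (k(J, a) = J*a + 6*a = 6*a + J*a)
T(O) = 7/(-7 + 1/(O + O*(6 + O)))
119*T(4) - 102 = 119*(7*4*(-7 - 1*4)/(-1 + 7*4² + 49*4)) - 102 = 119*(7*4*(-7 - 4)/(-1 + 7*16 + 196)) - 102 = 119*(7*4*(-11)/(-1 + 112 + 196)) - 102 = 119*(7*4*(-11)/307) - 102 = 119*(7*4*(1/307)*(-11)) - 102 = 119*(-308/307) - 102 = -36652/307 - 102 = -67966/307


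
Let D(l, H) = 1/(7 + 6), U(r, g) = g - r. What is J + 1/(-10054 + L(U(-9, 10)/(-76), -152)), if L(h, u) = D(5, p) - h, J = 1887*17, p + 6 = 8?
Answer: 16770612437/522791 ≈ 32079.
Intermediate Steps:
p = 2 (p = -6 + 8 = 2)
D(l, H) = 1/13
J = 32079
L(h, u) = 1/13 - h
J + 1/(-10054 + L(U(-9, 10)/(-76), -152)) = 32079 + 1/(-10054 + (1/13 - (10 - 1*(-9))/(-76))) = 32079 + 1/(-10054 + (1/13 - (10 + 9)*(-1)/76)) = 32079 + 1/(-10054 + (1/13 - 19*(-1)/76)) = 32079 + 1/(-10054 + (1/13 - 1*(-¼))) = 32079 + 1/(-10054 + (1/13 + ¼)) = 32079 + 1/(-10054 + 17/52) = 32079 + 1/(-522791/52) = 32079 - 52/522791 = 16770612437/522791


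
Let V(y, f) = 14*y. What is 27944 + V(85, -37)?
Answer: 29134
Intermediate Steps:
27944 + V(85, -37) = 27944 + 14*85 = 27944 + 1190 = 29134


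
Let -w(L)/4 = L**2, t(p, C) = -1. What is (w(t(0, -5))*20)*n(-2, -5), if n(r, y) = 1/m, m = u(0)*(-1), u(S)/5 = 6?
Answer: 8/3 ≈ 2.6667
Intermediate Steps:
w(L) = -4*L**2
u(S) = 30 (u(S) = 5*6 = 30)
m = -30 (m = 30*(-1) = -30)
n(r, y) = -1/30 (n(r, y) = 1/(-30) = -1/30)
(w(t(0, -5))*20)*n(-2, -5) = (-4*(-1)**2*20)*(-1/30) = (-4*1*20)*(-1/30) = -4*20*(-1/30) = -80*(-1/30) = 8/3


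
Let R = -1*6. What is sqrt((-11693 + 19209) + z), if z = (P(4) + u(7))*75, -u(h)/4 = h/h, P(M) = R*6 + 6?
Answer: sqrt(4966) ≈ 70.470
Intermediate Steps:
R = -6
P(M) = -30 (P(M) = -6*6 + 6 = -36 + 6 = -30)
u(h) = -4 (u(h) = -4*h/h = -4*1 = -4)
z = -2550 (z = (-30 - 4)*75 = -34*75 = -2550)
sqrt((-11693 + 19209) + z) = sqrt((-11693 + 19209) - 2550) = sqrt(7516 - 2550) = sqrt(4966)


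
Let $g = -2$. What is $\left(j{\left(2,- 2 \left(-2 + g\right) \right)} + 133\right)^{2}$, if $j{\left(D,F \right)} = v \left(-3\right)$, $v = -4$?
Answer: $21025$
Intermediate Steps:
$j{\left(D,F \right)} = 12$ ($j{\left(D,F \right)} = \left(-4\right) \left(-3\right) = 12$)
$\left(j{\left(2,- 2 \left(-2 + g\right) \right)} + 133\right)^{2} = \left(12 + 133\right)^{2} = 145^{2} = 21025$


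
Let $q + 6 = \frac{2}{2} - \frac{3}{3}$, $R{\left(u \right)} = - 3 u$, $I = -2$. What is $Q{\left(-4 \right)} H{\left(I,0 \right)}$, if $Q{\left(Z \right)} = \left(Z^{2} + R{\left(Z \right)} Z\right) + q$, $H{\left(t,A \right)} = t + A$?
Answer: $76$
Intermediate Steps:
$q = -6$ ($q = -6 + \left(\frac{2}{2} - \frac{3}{3}\right) = -6 + \left(2 \cdot \frac{1}{2} - 1\right) = -6 + \left(1 - 1\right) = -6 + 0 = -6$)
$H{\left(t,A \right)} = A + t$
$Q{\left(Z \right)} = -6 - 2 Z^{2}$ ($Q{\left(Z \right)} = \left(Z^{2} + - 3 Z Z\right) - 6 = \left(Z^{2} - 3 Z^{2}\right) - 6 = - 2 Z^{2} - 6 = -6 - 2 Z^{2}$)
$Q{\left(-4 \right)} H{\left(I,0 \right)} = \left(-6 - 2 \left(-4\right)^{2}\right) \left(0 - 2\right) = \left(-6 - 32\right) \left(-2\right) = \left(-38\right) \left(-2\right) = 76$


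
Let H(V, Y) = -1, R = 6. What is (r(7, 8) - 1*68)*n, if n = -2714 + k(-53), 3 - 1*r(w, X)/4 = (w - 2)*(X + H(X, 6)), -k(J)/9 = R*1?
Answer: 542528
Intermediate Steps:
k(J) = -54
r(w, X) = 12 - 4*(-1 + X)*(-2 + w) (r(w, X) = 12 - 4*(w - 2)*(X - 1) = 12 - 4*(-2 + w)*(-1 + X) = 12 - 4*(-1 + X)*(-2 + w))
n = -2768 (n = -2714 - 54 = -2768)
(r(7, 8) - 1*68)*n = ((4 + 4*7 + 8*8 - 4*8*7) - 1*68)*(-2768) = ((4 + 28 + 64 - 224) - 68)*(-2768) = (-128 - 68)*(-2768) = -196*(-2768) = 542528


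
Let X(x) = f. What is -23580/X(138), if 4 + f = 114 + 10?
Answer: -393/2 ≈ -196.50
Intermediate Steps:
f = 120 (f = -4 + (114 + 10) = -4 + 124 = 120)
X(x) = 120
-23580/X(138) = -23580/120 = -23580*1/120 = -393/2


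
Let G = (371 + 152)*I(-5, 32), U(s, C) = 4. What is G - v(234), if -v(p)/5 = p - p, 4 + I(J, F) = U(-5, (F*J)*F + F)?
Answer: 0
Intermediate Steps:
I(J, F) = 0 (I(J, F) = -4 + 4 = 0)
v(p) = 0 (v(p) = -5*(p - p) = -5*0 = 0)
G = 0 (G = (371 + 152)*0 = 523*0 = 0)
G - v(234) = 0 - 1*0 = 0 + 0 = 0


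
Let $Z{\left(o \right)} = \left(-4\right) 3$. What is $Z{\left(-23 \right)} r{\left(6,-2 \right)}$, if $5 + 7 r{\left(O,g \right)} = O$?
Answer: $- \frac{12}{7} \approx -1.7143$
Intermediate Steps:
$Z{\left(o \right)} = -12$
$r{\left(O,g \right)} = - \frac{5}{7} + \frac{O}{7}$
$Z{\left(-23 \right)} r{\left(6,-2 \right)} = - 12 \left(- \frac{5}{7} + \frac{1}{7} \cdot 6\right) = - 12 \left(- \frac{5}{7} + \frac{6}{7}\right) = \left(-12\right) \frac{1}{7} = - \frac{12}{7}$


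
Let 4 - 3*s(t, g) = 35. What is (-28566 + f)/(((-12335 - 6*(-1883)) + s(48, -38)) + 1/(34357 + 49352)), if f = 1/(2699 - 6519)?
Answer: 9134503626789/334904079500 ≈ 27.275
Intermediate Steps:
s(t, g) = -31/3 (s(t, g) = 4/3 - ⅓*35 = 4/3 - 35/3 = -31/3)
f = -1/3820 (f = 1/(-3820) = -1/3820 ≈ -0.00026178)
(-28566 + f)/(((-12335 - 6*(-1883)) + s(48, -38)) + 1/(34357 + 49352)) = (-28566 - 1/3820)/(((-12335 - 6*(-1883)) - 31/3) + 1/(34357 + 49352)) = -109122121/(3820*(((-12335 + 11298) - 31/3) + 1/83709)) = -109122121/(3820*((-1037 - 31/3) + 1/83709)) = -109122121/(3820*(-3142/3 + 1/83709)) = -109122121/(3820*(-87671225/83709)) = -109122121/3820*(-83709/87671225) = 9134503626789/334904079500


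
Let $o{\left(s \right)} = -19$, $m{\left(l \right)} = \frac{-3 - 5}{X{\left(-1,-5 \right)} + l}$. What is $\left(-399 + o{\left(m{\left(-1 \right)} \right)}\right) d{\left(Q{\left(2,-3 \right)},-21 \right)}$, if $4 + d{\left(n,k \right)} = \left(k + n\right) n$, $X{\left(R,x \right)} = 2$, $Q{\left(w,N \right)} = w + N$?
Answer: $-7524$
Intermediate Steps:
$Q{\left(w,N \right)} = N + w$
$m{\left(l \right)} = - \frac{8}{2 + l}$ ($m{\left(l \right)} = \frac{-3 - 5}{2 + l} = - \frac{8}{2 + l}$)
$d{\left(n,k \right)} = -4 + n \left(k + n\right)$ ($d{\left(n,k \right)} = -4 + \left(k + n\right) n = -4 + n \left(k + n\right)$)
$\left(-399 + o{\left(m{\left(-1 \right)} \right)}\right) d{\left(Q{\left(2,-3 \right)},-21 \right)} = \left(-399 - 19\right) \left(-4 + \left(-3 + 2\right)^{2} - 21 \left(-3 + 2\right)\right) = - 418 \left(-4 + \left(-1\right)^{2} - -21\right) = - 418 \left(-4 + 1 + 21\right) = \left(-418\right) 18 = -7524$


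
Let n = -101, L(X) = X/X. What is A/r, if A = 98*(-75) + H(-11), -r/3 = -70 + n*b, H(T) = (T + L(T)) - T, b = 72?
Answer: -7349/22026 ≈ -0.33365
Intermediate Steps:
L(X) = 1
H(T) = 1 (H(T) = (T + 1) - T = (1 + T) - T = 1)
r = 22026 (r = -3*(-70 - 101*72) = -3*(-70 - 7272) = -3*(-7342) = 22026)
A = -7349 (A = 98*(-75) + 1 = -7350 + 1 = -7349)
A/r = -7349/22026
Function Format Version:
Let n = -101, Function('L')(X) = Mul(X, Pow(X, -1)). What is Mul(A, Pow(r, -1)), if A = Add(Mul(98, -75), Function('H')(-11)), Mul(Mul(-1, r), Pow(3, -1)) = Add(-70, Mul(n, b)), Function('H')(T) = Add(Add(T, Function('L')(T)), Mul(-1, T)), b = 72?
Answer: Rational(-7349, 22026) ≈ -0.33365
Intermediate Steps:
Function('L')(X) = 1
Function('H')(T) = 1 (Function('H')(T) = Add(Add(T, 1), Mul(-1, T)) = Add(Add(1, T), Mul(-1, T)) = 1)
r = 22026 (r = Mul(-3, Add(-70, Mul(-101, 72))) = Mul(-3, Add(-70, -7272)) = Mul(-3, -7342) = 22026)
A = -7349 (A = Add(Mul(98, -75), 1) = Add(-7350, 1) = -7349)
Mul(A, Pow(r, -1)) = Mul(-7349, Pow(22026, -1)) = Mul(-7349, Rational(1, 22026)) = Rational(-7349, 22026)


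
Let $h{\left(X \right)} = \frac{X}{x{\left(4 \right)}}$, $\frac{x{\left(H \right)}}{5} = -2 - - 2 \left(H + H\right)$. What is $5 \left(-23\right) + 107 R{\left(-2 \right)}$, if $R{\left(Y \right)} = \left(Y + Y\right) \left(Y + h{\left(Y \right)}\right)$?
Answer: $\frac{26363}{35} \approx 753.23$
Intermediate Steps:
$x{\left(H \right)} = -10 + 20 H$ ($x{\left(H \right)} = 5 \left(-2 - - 2 \left(H + H\right)\right) = 5 \left(-2 - - 2 \cdot 2 H\right) = 5 \left(-2 - - 4 H\right) = 5 \left(-2 + 4 H\right) = -10 + 20 H$)
$h{\left(X \right)} = \frac{X}{70}$ ($h{\left(X \right)} = \frac{X}{-10 + 20 \cdot 4} = \frac{X}{-10 + 80} = \frac{X}{70}$)
$R{\left(Y \right)} = \frac{71 Y^{2}}{35}$ ($R{\left(Y \right)} = \left(Y + Y\right) \left(Y + \frac{Y}{70}\right) = 2 Y \frac{71 Y}{70} = \frac{71 Y^{2}}{35}$)
$5 \left(-23\right) + 107 R{\left(-2 \right)} = 5 \left(-23\right) + 107 \frac{71 \left(-2\right)^{2}}{35} = -115 + 107 \cdot \frac{71}{35} \cdot 4 = -115 + 107 \cdot \frac{284}{35} = -115 + \frac{30388}{35} = \frac{26363}{35}$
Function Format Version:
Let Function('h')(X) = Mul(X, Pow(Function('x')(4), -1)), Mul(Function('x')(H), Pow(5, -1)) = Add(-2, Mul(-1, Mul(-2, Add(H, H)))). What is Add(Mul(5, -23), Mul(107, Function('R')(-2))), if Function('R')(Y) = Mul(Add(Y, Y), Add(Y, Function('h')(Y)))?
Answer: Rational(26363, 35) ≈ 753.23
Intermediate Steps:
Function('x')(H) = Add(-10, Mul(20, H)) (Function('x')(H) = Mul(5, Add(-2, Mul(-1, Mul(-2, Add(H, H))))) = Mul(5, Add(-2, Mul(-1, Mul(-2, Mul(2, H))))) = Mul(5, Add(-2, Mul(-1, Mul(-4, H)))) = Mul(5, Add(-2, Mul(4, H))) = Add(-10, Mul(20, H)))
Function('h')(X) = Mul(Rational(1, 70), X) (Function('h')(X) = Mul(X, Pow(Add(-10, Mul(20, 4)), -1)) = Mul(X, Pow(Add(-10, 80), -1)) = Mul(X, Pow(70, -1)) = Mul(X, Rational(1, 70)) = Mul(Rational(1, 70), X))
Function('R')(Y) = Mul(Rational(71, 35), Pow(Y, 2)) (Function('R')(Y) = Mul(Add(Y, Y), Add(Y, Mul(Rational(1, 70), Y))) = Mul(Mul(2, Y), Mul(Rational(71, 70), Y)) = Mul(Rational(71, 35), Pow(Y, 2)))
Add(Mul(5, -23), Mul(107, Function('R')(-2))) = Add(Mul(5, -23), Mul(107, Mul(Rational(71, 35), Pow(-2, 2)))) = Add(-115, Mul(107, Mul(Rational(71, 35), 4))) = Add(-115, Mul(107, Rational(284, 35))) = Add(-115, Rational(30388, 35)) = Rational(26363, 35)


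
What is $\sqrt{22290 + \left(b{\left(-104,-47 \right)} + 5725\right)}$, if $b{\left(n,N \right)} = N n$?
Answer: $\sqrt{32903} \approx 181.39$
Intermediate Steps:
$\sqrt{22290 + \left(b{\left(-104,-47 \right)} + 5725\right)} = \sqrt{22290 + \left(\left(-47\right) \left(-104\right) + 5725\right)} = \sqrt{22290 + \left(4888 + 5725\right)} = \sqrt{22290 + 10613} = \sqrt{32903}$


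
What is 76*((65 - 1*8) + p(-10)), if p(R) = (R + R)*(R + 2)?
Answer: 16492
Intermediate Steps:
p(R) = 2*R*(2 + R) (p(R) = (2*R)*(2 + R) = 2*R*(2 + R))
76*((65 - 1*8) + p(-10)) = 76*((65 - 1*8) + 2*(-10)*(2 - 10)) = 76*((65 - 8) + 2*(-10)*(-8)) = 76*(57 + 160) = 76*217 = 16492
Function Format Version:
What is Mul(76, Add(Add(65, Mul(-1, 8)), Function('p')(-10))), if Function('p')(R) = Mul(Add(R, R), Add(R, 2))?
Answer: 16492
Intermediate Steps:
Function('p')(R) = Mul(2, R, Add(2, R)) (Function('p')(R) = Mul(Mul(2, R), Add(2, R)) = Mul(2, R, Add(2, R)))
Mul(76, Add(Add(65, Mul(-1, 8)), Function('p')(-10))) = Mul(76, Add(Add(65, Mul(-1, 8)), Mul(2, -10, Add(2, -10)))) = Mul(76, Add(Add(65, -8), Mul(2, -10, -8))) = Mul(76, Add(57, 160)) = Mul(76, 217) = 16492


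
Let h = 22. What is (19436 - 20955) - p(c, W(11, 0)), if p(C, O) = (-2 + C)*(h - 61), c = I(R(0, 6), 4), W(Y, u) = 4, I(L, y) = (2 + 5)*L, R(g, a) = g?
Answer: -1597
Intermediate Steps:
I(L, y) = 7*L
c = 0 (c = 7*0 = 0)
p(C, O) = 78 - 39*C (p(C, O) = (-2 + C)*(22 - 61) = (-2 + C)*(-39) = 78 - 39*C)
(19436 - 20955) - p(c, W(11, 0)) = (19436 - 20955) - (78 - 39*0) = -1519 - (78 + 0) = -1519 - 1*78 = -1519 - 78 = -1597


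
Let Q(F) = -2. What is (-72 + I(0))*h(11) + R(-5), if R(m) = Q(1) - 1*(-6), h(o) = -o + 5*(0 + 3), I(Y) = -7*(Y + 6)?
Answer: -452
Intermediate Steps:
I(Y) = -42 - 7*Y (I(Y) = -7*(6 + Y) = -42 - 7*Y)
h(o) = 15 - o (h(o) = -o + 5*3 = -o + 15 = 15 - o)
R(m) = 4 (R(m) = -2 - 1*(-6) = -2 + 6 = 4)
(-72 + I(0))*h(11) + R(-5) = (-72 + (-42 - 7*0))*(15 - 1*11) + 4 = (-72 + (-42 + 0))*(15 - 11) + 4 = (-72 - 42)*4 + 4 = -114*4 + 4 = -456 + 4 = -452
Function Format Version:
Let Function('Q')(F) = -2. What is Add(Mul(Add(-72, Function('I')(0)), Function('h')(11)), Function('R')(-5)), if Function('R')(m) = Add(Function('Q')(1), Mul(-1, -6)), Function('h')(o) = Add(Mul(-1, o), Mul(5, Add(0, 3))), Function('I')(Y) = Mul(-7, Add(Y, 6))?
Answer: -452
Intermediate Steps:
Function('I')(Y) = Add(-42, Mul(-7, Y)) (Function('I')(Y) = Mul(-7, Add(6, Y)) = Add(-42, Mul(-7, Y)))
Function('h')(o) = Add(15, Mul(-1, o)) (Function('h')(o) = Add(Mul(-1, o), Mul(5, 3)) = Add(Mul(-1, o), 15) = Add(15, Mul(-1, o)))
Function('R')(m) = 4 (Function('R')(m) = Add(-2, Mul(-1, -6)) = Add(-2, 6) = 4)
Add(Mul(Add(-72, Function('I')(0)), Function('h')(11)), Function('R')(-5)) = Add(Mul(Add(-72, Add(-42, Mul(-7, 0))), Add(15, Mul(-1, 11))), 4) = Add(Mul(Add(-72, Add(-42, 0)), Add(15, -11)), 4) = Add(Mul(Add(-72, -42), 4), 4) = Add(Mul(-114, 4), 4) = Add(-456, 4) = -452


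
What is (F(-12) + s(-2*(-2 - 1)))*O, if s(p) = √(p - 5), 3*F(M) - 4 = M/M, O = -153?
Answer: -408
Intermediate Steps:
F(M) = 5/3 (F(M) = 4/3 + (M/M)/3 = 4/3 + (⅓)*1 = 4/3 + ⅓ = 5/3)
s(p) = √(-5 + p)
(F(-12) + s(-2*(-2 - 1)))*O = (5/3 + √(-5 - 2*(-2 - 1)))*(-153) = (5/3 + √(-5 - 2*(-3)))*(-153) = (5/3 + √(-5 + 6))*(-153) = (5/3 + √1)*(-153) = (5/3 + 1)*(-153) = (8/3)*(-153) = -408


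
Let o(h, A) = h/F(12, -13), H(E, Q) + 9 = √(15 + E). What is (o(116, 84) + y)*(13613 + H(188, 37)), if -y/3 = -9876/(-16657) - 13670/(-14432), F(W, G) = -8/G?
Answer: 75168121399079/30049228 + 22101770479*√203/120196912 ≈ 2.5041e+6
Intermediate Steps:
y = -555347433/120196912 (y = -3*(-9876/(-16657) - 13670/(-14432)) = -3*(-9876*(-1/16657) - 13670*(-1/14432)) = -3*(9876/16657 + 6835/7216) = -3*185115811/120196912 = -555347433/120196912 ≈ -4.6203)
H(E, Q) = -9 + √(15 + E)
o(h, A) = 13*h/8 (o(h, A) = h/((-8/(-13))) = h/((-8*(-1/13))) = h/(8/13) = h*(13/8) = 13*h/8)
(o(116, 84) + y)*(13613 + H(188, 37)) = ((13/8)*116 - 555347433/120196912)*(13613 + (-9 + √(15 + 188))) = (377/2 - 555347433/120196912)*(13613 + (-9 + √203)) = 22101770479*(13604 + √203)/120196912 = 75168121399079/30049228 + 22101770479*√203/120196912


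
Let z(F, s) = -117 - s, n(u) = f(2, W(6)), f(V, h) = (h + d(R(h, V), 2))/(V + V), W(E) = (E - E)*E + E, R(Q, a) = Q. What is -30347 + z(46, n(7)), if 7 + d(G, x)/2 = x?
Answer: -30463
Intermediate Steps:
d(G, x) = -14 + 2*x
W(E) = E (W(E) = 0*E + E = 0 + E = E)
f(V, h) = (-10 + h)/(2*V) (f(V, h) = (h + (-14 + 2*2))/(V + V) = (h + (-14 + 4))/((2*V)) = (h - 10)*(1/(2*V)) = (-10 + h)*(1/(2*V)) = (-10 + h)/(2*V))
n(u) = -1 (n(u) = (1/2)*(-10 + 6)/2 = (1/2)*(1/2)*(-4) = -1)
-30347 + z(46, n(7)) = -30347 + (-117 - 1*(-1)) = -30347 + (-117 + 1) = -30347 - 116 = -30463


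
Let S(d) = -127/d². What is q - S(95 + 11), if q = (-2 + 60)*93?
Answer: 60607111/11236 ≈ 5394.0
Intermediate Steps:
S(d) = -127/d²
q = 5394 (q = 58*93 = 5394)
q - S(95 + 11) = 5394 - (-127)/(95 + 11)² = 5394 - (-127)/106² = 5394 - (-127)/11236 = 5394 - 1*(-127/11236) = 5394 + 127/11236 = 60607111/11236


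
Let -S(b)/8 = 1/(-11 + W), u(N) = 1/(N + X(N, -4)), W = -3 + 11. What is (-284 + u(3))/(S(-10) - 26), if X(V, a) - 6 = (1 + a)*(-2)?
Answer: 4259/350 ≈ 12.169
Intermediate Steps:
X(V, a) = 4 - 2*a (X(V, a) = 6 + (1 + a)*(-2) = 6 + (-2 - 2*a) = 4 - 2*a)
W = 8
u(N) = 1/(12 + N) (u(N) = 1/(N + (4 - 2*(-4))) = 1/(N + (4 + 8)) = 1/(N + 12) = 1/(12 + N))
S(b) = 8/3 (S(b) = -8/(-11 + 8) = -8/(-3) = -8*(-⅓) = 8/3)
(-284 + u(3))/(S(-10) - 26) = (-284 + 1/(12 + 3))/(8/3 - 26) = (-284 + 1/15)/(-70/3) = (-284 + 1/15)*(-3/70) = -4259/15*(-3/70) = 4259/350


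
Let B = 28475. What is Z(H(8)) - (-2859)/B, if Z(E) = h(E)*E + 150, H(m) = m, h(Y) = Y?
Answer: 6096509/28475 ≈ 214.10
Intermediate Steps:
Z(E) = 150 + E² (Z(E) = E*E + 150 = E² + 150 = 150 + E²)
Z(H(8)) - (-2859)/B = (150 + 8²) - (-2859)/28475 = (150 + 64) - (-2859)/28475 = 214 - 1*(-2859/28475) = 214 + 2859/28475 = 6096509/28475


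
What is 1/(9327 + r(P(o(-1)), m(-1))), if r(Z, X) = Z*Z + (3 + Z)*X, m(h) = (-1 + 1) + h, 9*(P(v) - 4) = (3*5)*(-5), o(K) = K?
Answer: 9/84124 ≈ 0.00010698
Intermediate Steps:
P(v) = -13/3 (P(v) = 4 + ((3*5)*(-5))/9 = 4 + (15*(-5))/9 = 4 + (⅑)*(-75) = 4 - 25/3 = -13/3)
m(h) = h (m(h) = 0 + h = h)
r(Z, X) = Z² + X*(3 + Z)
1/(9327 + r(P(o(-1)), m(-1))) = 1/(9327 + ((-13/3)² + 3*(-1) - 1*(-13/3))) = 1/(9327 + (169/9 - 3 + 13/3)) = 1/(9327 + 181/9) = 1/(84124/9) = 9/84124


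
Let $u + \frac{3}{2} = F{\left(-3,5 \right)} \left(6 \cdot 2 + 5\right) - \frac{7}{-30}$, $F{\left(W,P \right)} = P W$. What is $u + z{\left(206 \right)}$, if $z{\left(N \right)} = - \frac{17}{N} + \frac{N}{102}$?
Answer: $- \frac{4453311}{17510} \approx -254.33$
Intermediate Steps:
$z{\left(N \right)} = - \frac{17}{N} + \frac{N}{102}$ ($z{\left(N \right)} = - \frac{17}{N} + N \frac{1}{102} = - \frac{17}{N} + \frac{N}{102}$)
$u = - \frac{3844}{15}$ ($u = - \frac{3}{2} + \left(5 \left(-3\right) \left(6 \cdot 2 + 5\right) - \frac{7}{-30}\right) = - \frac{3}{2} - \left(- \frac{7}{30} + 15 \left(12 + 5\right)\right) = - \frac{3}{2} + \left(\left(-15\right) 17 + \frac{7}{30}\right) = - \frac{3}{2} + \left(-255 + \frac{7}{30}\right) = - \frac{3}{2} - \frac{7643}{30} = - \frac{3844}{15} \approx -256.27$)
$u + z{\left(206 \right)} = - \frac{3844}{15} + \left(- \frac{17}{206} + \frac{1}{102} \cdot 206\right) = - \frac{3844}{15} + \left(\left(-17\right) \frac{1}{206} + \frac{103}{51}\right) = - \frac{3844}{15} + \left(- \frac{17}{206} + \frac{103}{51}\right) = - \frac{3844}{15} + \frac{20351}{10506} = - \frac{4453311}{17510}$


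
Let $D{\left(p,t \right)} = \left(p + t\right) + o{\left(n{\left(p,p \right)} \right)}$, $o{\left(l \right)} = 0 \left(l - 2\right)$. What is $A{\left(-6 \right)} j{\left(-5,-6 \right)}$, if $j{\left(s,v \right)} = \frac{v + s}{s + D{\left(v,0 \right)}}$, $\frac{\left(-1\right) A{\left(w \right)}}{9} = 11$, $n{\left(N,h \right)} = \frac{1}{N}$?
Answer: $-99$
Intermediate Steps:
$A{\left(w \right)} = -99$ ($A{\left(w \right)} = \left(-9\right) 11 = -99$)
$o{\left(l \right)} = 0$ ($o{\left(l \right)} = 0 \left(-2 + l\right) = 0$)
$D{\left(p,t \right)} = p + t$ ($D{\left(p,t \right)} = \left(p + t\right) + 0 = p + t$)
$j{\left(s,v \right)} = 1$ ($j{\left(s,v \right)} = \frac{v + s}{s + \left(v + 0\right)} = \frac{s + v}{s + v} = 1$)
$A{\left(-6 \right)} j{\left(-5,-6 \right)} = \left(-99\right) 1 = -99$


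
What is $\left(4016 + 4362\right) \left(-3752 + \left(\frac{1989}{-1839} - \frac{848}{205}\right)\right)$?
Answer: $- \frac{3955679561582}{125665} \approx -3.1478 \cdot 10^{7}$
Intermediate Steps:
$\left(4016 + 4362\right) \left(-3752 + \left(\frac{1989}{-1839} - \frac{848}{205}\right)\right) = 8378 \left(-3752 + \left(1989 \left(- \frac{1}{1839}\right) - \frac{848}{205}\right)\right) = 8378 \left(-3752 - \frac{655739}{125665}\right) = 8378 \left(- \frac{472150819}{125665}\right) = - \frac{3955679561582}{125665}$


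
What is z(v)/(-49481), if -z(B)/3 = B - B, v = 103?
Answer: 0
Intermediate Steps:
z(B) = 0 (z(B) = -3*(B - B) = -3*0 = 0)
z(v)/(-49481) = 0/(-49481) = 0*(-1/49481) = 0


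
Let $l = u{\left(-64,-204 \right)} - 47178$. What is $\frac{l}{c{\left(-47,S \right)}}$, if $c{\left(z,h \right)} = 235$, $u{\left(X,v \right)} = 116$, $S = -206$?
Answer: $- \frac{47062}{235} \approx -200.26$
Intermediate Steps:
$l = -47062$ ($l = 116 - 47178 = -47062$)
$\frac{l}{c{\left(-47,S \right)}} = - \frac{47062}{235}$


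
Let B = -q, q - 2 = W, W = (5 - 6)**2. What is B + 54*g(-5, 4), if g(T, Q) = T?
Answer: -273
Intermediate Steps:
W = 1 (W = (-1)**2 = 1)
q = 3 (q = 2 + 1 = 3)
B = -3 (B = -1*3 = -3)
B + 54*g(-5, 4) = -3 + 54*(-5) = -3 - 270 = -273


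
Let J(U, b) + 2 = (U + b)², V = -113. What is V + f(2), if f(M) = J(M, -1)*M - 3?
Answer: -118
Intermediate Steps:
J(U, b) = -2 + (U + b)²
f(M) = -3 + M*(-2 + (-1 + M)²) (f(M) = (-2 + (M - 1)²)*M - 3 = (-2 + (-1 + M)²)*M - 3 = M*(-2 + (-1 + M)²) - 3 = -3 + M*(-2 + (-1 + M)²))
V + f(2) = -113 + (-3 + 2*(-2 + (-1 + 2)²)) = -113 + (-3 + 2*(-2 + 1²)) = -113 + (-3 + 2*(-2 + 1)) = -113 + (-3 + 2*(-1)) = -113 + (-3 - 2) = -113 - 5 = -118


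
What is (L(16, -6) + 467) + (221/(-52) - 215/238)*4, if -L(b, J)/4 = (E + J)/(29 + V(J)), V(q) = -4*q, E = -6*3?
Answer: 2826784/6307 ≈ 448.20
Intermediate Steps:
E = -18
L(b, J) = -4*(-18 + J)/(29 - 4*J)
(L(16, -6) + 467) + (221/(-52) - 215/238)*4 = (4*(-18 - 6)/(-29 + 4*(-6)) + 467) + (221/(-52) - 215/238)*4 = (4*(-24)/(-29 - 24) + 467) + (221*(-1/52) - 215*1/238)*4 = (4*(-24)/(-53) + 467) + (-17/4 - 215/238)*4 = (4*(-1/53)*(-24) + 467) - 2453/476*4 = (96/53 + 467) - 2453/119 = 24847/53 - 2453/119 = 2826784/6307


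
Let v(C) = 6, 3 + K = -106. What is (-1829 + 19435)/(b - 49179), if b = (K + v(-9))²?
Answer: -8803/19285 ≈ -0.45647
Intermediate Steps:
K = -109 (K = -3 - 106 = -109)
b = 10609 (b = (-109 + 6)² = (-103)² = 10609)
(-1829 + 19435)/(b - 49179) = (-1829 + 19435)/(10609 - 49179) = 17606/(-38570) = 17606*(-1/38570) = -8803/19285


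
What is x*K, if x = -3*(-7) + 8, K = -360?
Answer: -10440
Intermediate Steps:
x = 29 (x = 21 + 8 = 29)
x*K = 29*(-360) = -10440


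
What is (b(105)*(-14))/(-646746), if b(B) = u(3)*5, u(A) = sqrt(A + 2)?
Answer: 35*sqrt(5)/323373 ≈ 0.00024202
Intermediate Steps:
u(A) = sqrt(2 + A)
b(B) = 5*sqrt(5) (b(B) = sqrt(2 + 3)*5 = sqrt(5)*5 = 5*sqrt(5))
(b(105)*(-14))/(-646746) = ((5*sqrt(5))*(-14))/(-646746) = -70*sqrt(5)*(-1/646746) = 35*sqrt(5)/323373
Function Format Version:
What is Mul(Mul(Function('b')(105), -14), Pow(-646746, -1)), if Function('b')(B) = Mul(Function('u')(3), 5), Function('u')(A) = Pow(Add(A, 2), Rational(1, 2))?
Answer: Mul(Rational(35, 323373), Pow(5, Rational(1, 2))) ≈ 0.00024202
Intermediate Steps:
Function('u')(A) = Pow(Add(2, A), Rational(1, 2))
Function('b')(B) = Mul(5, Pow(5, Rational(1, 2))) (Function('b')(B) = Mul(Pow(Add(2, 3), Rational(1, 2)), 5) = Mul(Pow(5, Rational(1, 2)), 5) = Mul(5, Pow(5, Rational(1, 2))))
Mul(Mul(Function('b')(105), -14), Pow(-646746, -1)) = Mul(Mul(Mul(5, Pow(5, Rational(1, 2))), -14), Pow(-646746, -1)) = Mul(Mul(-70, Pow(5, Rational(1, 2))), Rational(-1, 646746)) = Mul(Rational(35, 323373), Pow(5, Rational(1, 2)))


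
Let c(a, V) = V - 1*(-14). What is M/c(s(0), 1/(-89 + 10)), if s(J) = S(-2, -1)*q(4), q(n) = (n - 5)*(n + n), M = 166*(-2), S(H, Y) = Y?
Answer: -26228/1105 ≈ -23.736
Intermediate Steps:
M = -332
q(n) = 2*n*(-5 + n) (q(n) = (-5 + n)*(2*n) = 2*n*(-5 + n))
s(J) = 8 (s(J) = -2*4*(-5 + 4) = -2*4*(-1) = -1*(-8) = 8)
c(a, V) = 14 + V (c(a, V) = V + 14 = 14 + V)
M/c(s(0), 1/(-89 + 10)) = -332/(14 + 1/(-89 + 10)) = -332/(14 + 1/(-79)) = -332/(14 - 1/79) = -332/1105/79 = -332*79/1105 = -26228/1105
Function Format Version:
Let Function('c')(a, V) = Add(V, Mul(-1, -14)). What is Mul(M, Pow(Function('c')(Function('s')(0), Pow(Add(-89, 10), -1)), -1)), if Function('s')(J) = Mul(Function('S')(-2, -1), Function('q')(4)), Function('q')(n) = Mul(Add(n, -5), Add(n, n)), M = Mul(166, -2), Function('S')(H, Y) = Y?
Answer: Rational(-26228, 1105) ≈ -23.736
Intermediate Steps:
M = -332
Function('q')(n) = Mul(2, n, Add(-5, n)) (Function('q')(n) = Mul(Add(-5, n), Mul(2, n)) = Mul(2, n, Add(-5, n)))
Function('s')(J) = 8 (Function('s')(J) = Mul(-1, Mul(2, 4, Add(-5, 4))) = Mul(-1, Mul(2, 4, -1)) = Mul(-1, -8) = 8)
Function('c')(a, V) = Add(14, V) (Function('c')(a, V) = Add(V, 14) = Add(14, V))
Mul(M, Pow(Function('c')(Function('s')(0), Pow(Add(-89, 10), -1)), -1)) = Mul(-332, Pow(Add(14, Pow(Add(-89, 10), -1)), -1)) = Mul(-332, Pow(Add(14, Pow(-79, -1)), -1)) = Mul(-332, Pow(Add(14, Rational(-1, 79)), -1)) = Mul(-332, Pow(Rational(1105, 79), -1)) = Mul(-332, Rational(79, 1105)) = Rational(-26228, 1105)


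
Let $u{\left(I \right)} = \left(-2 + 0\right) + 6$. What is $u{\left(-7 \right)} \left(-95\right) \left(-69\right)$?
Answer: $26220$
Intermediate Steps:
$u{\left(I \right)} = 4$ ($u{\left(I \right)} = -2 + 6 = 4$)
$u{\left(-7 \right)} \left(-95\right) \left(-69\right) = 4 \left(-95\right) \left(-69\right) = \left(-380\right) \left(-69\right) = 26220$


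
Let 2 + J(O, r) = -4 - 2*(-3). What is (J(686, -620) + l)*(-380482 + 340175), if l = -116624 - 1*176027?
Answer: 11795883857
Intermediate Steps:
J(O, r) = 0 (J(O, r) = -2 + (-4 - 2*(-3)) = -2 + (-4 + 6) = -2 + 2 = 0)
l = -292651 (l = -116624 - 176027 = -292651)
(J(686, -620) + l)*(-380482 + 340175) = (0 - 292651)*(-380482 + 340175) = -292651*(-40307) = 11795883857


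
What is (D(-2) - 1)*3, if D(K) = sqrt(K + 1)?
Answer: -3 + 3*I ≈ -3.0 + 3.0*I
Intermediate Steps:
D(K) = sqrt(1 + K)
(D(-2) - 1)*3 = (sqrt(1 - 2) - 1)*3 = (sqrt(-1) - 1)*3 = (I - 1)*3 = (-1 + I)*3 = -3 + 3*I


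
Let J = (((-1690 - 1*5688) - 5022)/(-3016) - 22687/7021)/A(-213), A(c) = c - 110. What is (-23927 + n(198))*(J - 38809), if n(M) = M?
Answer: 112475187211653290/122136313 ≈ 9.2090e+8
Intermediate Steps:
A(c) = -110 + c
J = -332793/122136313 (J = (((-1690 - 1*5688) - 5022)/(-3016) - 22687/7021)/(-110 - 213) = (((-1690 - 5688) - 5022)*(-1/3016) - 22687*1/7021)/(-323) = ((-7378 - 5022)*(-1/3016) - 3241/1003)*(-1/323) = (-12400*(-1/3016) - 3241/1003)*(-1/323) = (1550/377 - 3241/1003)*(-1/323) = (332793/378131)*(-1/323) = -332793/122136313 ≈ -0.0027248)
(-23927 + n(198))*(J - 38809) = (-23927 + 198)*(-332793/122136313 - 38809) = -23729*(-4739988504010/122136313) = 112475187211653290/122136313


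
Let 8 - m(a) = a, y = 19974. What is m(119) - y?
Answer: -20085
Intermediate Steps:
m(a) = 8 - a
m(119) - y = (8 - 1*119) - 1*19974 = (8 - 119) - 19974 = -111 - 19974 = -20085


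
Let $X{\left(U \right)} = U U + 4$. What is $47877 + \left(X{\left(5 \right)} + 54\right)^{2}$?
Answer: $54766$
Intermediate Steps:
$X{\left(U \right)} = 4 + U^{2}$ ($X{\left(U \right)} = U^{2} + 4 = 4 + U^{2}$)
$47877 + \left(X{\left(5 \right)} + 54\right)^{2} = 47877 + \left(\left(4 + 5^{2}\right) + 54\right)^{2} = 47877 + \left(\left(4 + 25\right) + 54\right)^{2} = 47877 + \left(29 + 54\right)^{2} = 47877 + 83^{2} = 47877 + 6889 = 54766$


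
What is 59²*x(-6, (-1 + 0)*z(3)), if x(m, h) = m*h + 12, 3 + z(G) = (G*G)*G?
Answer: 543036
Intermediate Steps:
z(G) = -3 + G³ (z(G) = -3 + (G*G)*G = -3 + G²*G = -3 + G³)
x(m, h) = 12 + h*m (x(m, h) = h*m + 12 = 12 + h*m)
59²*x(-6, (-1 + 0)*z(3)) = 59²*(12 + ((-1 + 0)*(-3 + 3³))*(-6)) = 3481*(12 - (-3 + 27)*(-6)) = 3481*(12 - 1*24*(-6)) = 3481*(12 - 24*(-6)) = 3481*(12 + 144) = 3481*156 = 543036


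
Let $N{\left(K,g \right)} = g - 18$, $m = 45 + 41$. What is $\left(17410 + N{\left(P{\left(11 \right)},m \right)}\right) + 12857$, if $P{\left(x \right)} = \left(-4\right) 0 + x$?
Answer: $30335$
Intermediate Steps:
$P{\left(x \right)} = x$ ($P{\left(x \right)} = 0 + x = x$)
$m = 86$
$N{\left(K,g \right)} = -18 + g$
$\left(17410 + N{\left(P{\left(11 \right)},m \right)}\right) + 12857 = \left(17410 + \left(-18 + 86\right)\right) + 12857 = \left(17410 + 68\right) + 12857 = 17478 + 12857 = 30335$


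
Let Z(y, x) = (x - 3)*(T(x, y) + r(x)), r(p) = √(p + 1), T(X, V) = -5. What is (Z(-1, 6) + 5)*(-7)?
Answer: 70 - 21*√7 ≈ 14.439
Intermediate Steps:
r(p) = √(1 + p)
Z(y, x) = (-5 + √(1 + x))*(-3 + x) (Z(y, x) = (x - 3)*(-5 + √(1 + x)) = (-3 + x)*(-5 + √(1 + x)) = (-5 + √(1 + x))*(-3 + x))
(Z(-1, 6) + 5)*(-7) = ((15 - 5*6 - 3*√(1 + 6) + 6*√(1 + 6)) + 5)*(-7) = ((15 - 30 - 3*√7 + 6*√7) + 5)*(-7) = ((-15 + 3*√7) + 5)*(-7) = (-10 + 3*√7)*(-7) = 70 - 21*√7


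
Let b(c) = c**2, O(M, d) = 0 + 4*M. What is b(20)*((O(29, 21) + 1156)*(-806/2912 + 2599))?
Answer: 9255612600/7 ≈ 1.3222e+9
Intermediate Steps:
O(M, d) = 4*M
b(20)*((O(29, 21) + 1156)*(-806/2912 + 2599)) = 20**2*((4*29 + 1156)*(-806/2912 + 2599)) = 400*((116 + 1156)*(-806*1/2912 + 2599)) = 400*(1272*(-31/112 + 2599)) = 400*(1272*(291057/112)) = 400*(46278063/14) = 9255612600/7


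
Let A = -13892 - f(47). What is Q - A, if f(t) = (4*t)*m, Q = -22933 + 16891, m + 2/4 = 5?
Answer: 8696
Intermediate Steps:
m = 9/2 (m = -1/2 + 5 = 9/2 ≈ 4.5000)
Q = -6042
f(t) = 18*t (f(t) = (4*t)*(9/2) = 18*t)
A = -14738 (A = -13892 - 18*47 = -13892 - 1*846 = -13892 - 846 = -14738)
Q - A = -6042 - 1*(-14738) = -6042 + 14738 = 8696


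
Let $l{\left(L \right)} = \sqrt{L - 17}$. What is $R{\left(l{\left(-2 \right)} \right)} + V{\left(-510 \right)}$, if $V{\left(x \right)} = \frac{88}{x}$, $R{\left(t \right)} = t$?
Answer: $- \frac{44}{255} + i \sqrt{19} \approx -0.17255 + 4.3589 i$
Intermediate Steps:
$l{\left(L \right)} = \sqrt{-17 + L}$
$R{\left(l{\left(-2 \right)} \right)} + V{\left(-510 \right)} = \sqrt{-17 - 2} + \frac{88}{-510} = \sqrt{-19} + 88 \left(- \frac{1}{510}\right) = i \sqrt{19} - \frac{44}{255} = - \frac{44}{255} + i \sqrt{19}$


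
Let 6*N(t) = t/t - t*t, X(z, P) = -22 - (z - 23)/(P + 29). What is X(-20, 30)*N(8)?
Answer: 26355/118 ≈ 223.35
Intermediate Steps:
X(z, P) = -22 - (-23 + z)/(29 + P)
N(t) = 1/6 - t**2/6 (N(t) = (t/t - t*t)/6 = (1 - t**2)/6 = 1/6 - t**2/6)
X(-20, 30)*N(8) = ((-615 - 1*(-20) - 22*30)/(29 + 30))*(1/6 - 1/6*8**2) = ((-615 + 20 - 660)/59)*(1/6 - 1/6*64) = ((1/59)*(-1255))*(1/6 - 32/3) = -1255/59*(-21/2) = 26355/118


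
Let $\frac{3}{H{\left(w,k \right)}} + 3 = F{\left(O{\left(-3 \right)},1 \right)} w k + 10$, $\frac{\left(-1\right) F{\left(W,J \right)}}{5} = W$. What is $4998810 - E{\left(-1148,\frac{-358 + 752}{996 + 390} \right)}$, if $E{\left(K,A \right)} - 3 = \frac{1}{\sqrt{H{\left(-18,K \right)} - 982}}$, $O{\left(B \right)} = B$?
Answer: $4998807 + \frac{i \sqrt{94350108419497}}{304387591} \approx 4.9988 \cdot 10^{6} + 0.031911 i$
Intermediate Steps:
$F{\left(W,J \right)} = - 5 W$
$H{\left(w,k \right)} = \frac{3}{7 + 15 k w}$ ($H{\left(w,k \right)} = \frac{3}{-3 + \left(\left(-5\right) \left(-3\right) w k + 10\right)} = \frac{3}{-3 + \left(15 w k + 10\right)} = \frac{3}{-3 + \left(15 k w + 10\right)} = \frac{3}{-3 + \left(10 + 15 k w\right)} = \frac{3}{7 + 15 k w}$)
$E{\left(K,A \right)} = 3 + \frac{1}{\sqrt{-982 + \frac{3}{7 - 270 K}}}$ ($E{\left(K,A \right)} = 3 + \frac{1}{\sqrt{\frac{3}{7 + 15 K \left(-18\right)} - 982}} = 3 + \frac{1}{\sqrt{\frac{3}{7 - 270 K} - 982}} = 3 + \frac{1}{\sqrt{-982 + \frac{3}{7 - 270 K}}}$)
$4998810 - E{\left(-1148,\frac{-358 + 752}{996 + 390} \right)} = 4998810 - \left(3 + \frac{1}{\sqrt{- \frac{6871}{7 - -309960} + 265140 \left(-1148\right) \frac{1}{7 - -309960}}}\right) = 4998810 - \left(3 + \frac{1}{\sqrt{- \frac{6871}{7 + 309960} + 265140 \left(-1148\right) \frac{1}{7 + 309960}}}\right) = 4998810 - \left(3 + \frac{1}{\sqrt{- \frac{6871}{309967} + 265140 \left(-1148\right) \frac{1}{309967}}}\right) = 4998810 - \left(3 + \frac{1}{\sqrt{\left(-6871\right) \frac{1}{309967} + 265140 \left(-1148\right) \frac{1}{309967}}}\right) = 4998810 - \left(3 + \frac{1}{\sqrt{- \frac{6871}{309967} - \frac{43482960}{44281}}}\right) = 4998810 - \left(3 + \frac{1}{\sqrt{- \frac{304387591}{309967}}}\right) = 4998810 - \left(3 - \frac{i \sqrt{94350108419497}}{304387591}\right) = 4998807 + \frac{i \sqrt{94350108419497}}{304387591}$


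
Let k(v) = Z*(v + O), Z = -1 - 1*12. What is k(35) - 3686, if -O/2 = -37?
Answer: -5103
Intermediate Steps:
O = 74 (O = -2*(-37) = 74)
Z = -13 (Z = -1 - 12 = -13)
k(v) = -962 - 13*v (k(v) = -13*(v + 74) = -13*(74 + v) = -962 - 13*v)
k(35) - 3686 = (-962 - 13*35) - 3686 = (-962 - 455) - 3686 = -1417 - 3686 = -5103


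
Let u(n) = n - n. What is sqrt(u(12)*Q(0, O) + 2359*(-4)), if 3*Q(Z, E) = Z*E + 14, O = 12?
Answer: 2*I*sqrt(2359) ≈ 97.139*I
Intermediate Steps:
Q(Z, E) = 14/3 + E*Z/3 (Q(Z, E) = (Z*E + 14)/3 = (E*Z + 14)/3 = (14 + E*Z)/3 = 14/3 + E*Z/3)
u(n) = 0
sqrt(u(12)*Q(0, O) + 2359*(-4)) = sqrt(0*(14/3 + (1/3)*12*0) + 2359*(-4)) = sqrt(0*(14/3 + 0) - 9436) = sqrt(0*(14/3) - 9436) = sqrt(0 - 9436) = sqrt(-9436) = 2*I*sqrt(2359)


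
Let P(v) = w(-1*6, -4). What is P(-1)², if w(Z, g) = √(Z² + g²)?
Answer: 52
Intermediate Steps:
P(v) = 2*√13 (P(v) = √((-1*6)² + (-4)²) = √((-6)² + 16) = √(36 + 16) = √52 = 2*√13)
P(-1)² = (2*√13)² = 52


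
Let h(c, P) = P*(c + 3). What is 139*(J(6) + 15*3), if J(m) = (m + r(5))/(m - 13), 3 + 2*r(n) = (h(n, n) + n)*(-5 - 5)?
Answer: 21267/2 ≈ 10634.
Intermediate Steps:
h(c, P) = P*(3 + c)
r(n) = -3/2 - 5*n - 5*n*(3 + n) (r(n) = -3/2 + ((n*(3 + n) + n)*(-5 - 5))/2 = -3/2 + ((n + n*(3 + n))*(-10))/2 = -3/2 + (-10*n - 10*n*(3 + n))/2 = -3/2 + (-5*n - 5*n*(3 + n)) = -3/2 - 5*n - 5*n*(3 + n))
J(m) = (-453/2 + m)/(-13 + m) (J(m) = (m + (-3/2 - 20*5 - 5*5²))/(m - 13) = (m + (-3/2 - 100 - 5*25))/(-13 + m) = (m + (-3/2 - 100 - 125))/(-13 + m) = (m - 453/2)/(-13 + m) = (-453/2 + m)/(-13 + m))
139*(J(6) + 15*3) = 139*((-453/2 + 6)/(-13 + 6) + 15*3) = 139*(-441/2/(-7) + 45) = 139*(-⅐*(-441/2) + 45) = 139*(63/2 + 45) = 139*(153/2) = 21267/2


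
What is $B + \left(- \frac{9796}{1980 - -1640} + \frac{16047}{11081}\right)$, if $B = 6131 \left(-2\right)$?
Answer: $- \frac{122979690744}{10028305} \approx -12263.0$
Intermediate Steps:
$B = -12262$
$B + \left(- \frac{9796}{1980 - -1640} + \frac{16047}{11081}\right) = -12262 + \left(- \frac{9796}{1980 - -1640} + \frac{16047}{11081}\right) = -12262 + \left(- \frac{9796}{1980 + 1640} + 16047 \cdot \frac{1}{11081}\right) = -12262 + \left(- \frac{9796}{3620} + \frac{16047}{11081}\right) = -12262 + \left(\left(-9796\right) \frac{1}{3620} + \frac{16047}{11081}\right) = -12262 + \left(- \frac{2449}{905} + \frac{16047}{11081}\right) = -12262 - \frac{12614834}{10028305} = - \frac{122979690744}{10028305}$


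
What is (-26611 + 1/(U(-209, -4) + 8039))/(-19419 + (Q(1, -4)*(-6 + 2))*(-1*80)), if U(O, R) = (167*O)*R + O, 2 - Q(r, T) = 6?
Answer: 3923579061/3051901958 ≈ 1.2856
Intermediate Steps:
Q(r, T) = -4 (Q(r, T) = 2 - 1*6 = 2 - 6 = -4)
U(O, R) = O + 167*O*R (U(O, R) = 167*O*R + O = O + 167*O*R)
(-26611 + 1/(U(-209, -4) + 8039))/(-19419 + (Q(1, -4)*(-6 + 2))*(-1*80)) = (-26611 + 1/(-209*(1 + 167*(-4)) + 8039))/(-19419 + (-4*(-6 + 2))*(-1*80)) = (-26611 + 1/(-209*(1 - 668) + 8039))/(-19419 - 4*(-4)*(-80)) = (-26611 + 1/(-209*(-667) + 8039))/(-19419 + 16*(-80)) = (-26611 + 1/(139403 + 8039))/(-19419 - 1280) = (-26611 + 1/147442)/(-20699) = (-26611 + 1/147442)*(-1/20699) = -3923579061/147442*(-1/20699) = 3923579061/3051901958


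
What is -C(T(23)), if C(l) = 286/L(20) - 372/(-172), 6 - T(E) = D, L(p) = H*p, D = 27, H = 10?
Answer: -15449/4300 ≈ -3.5928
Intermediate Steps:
L(p) = 10*p
T(E) = -21 (T(E) = 6 - 1*27 = 6 - 27 = -21)
C(l) = 15449/4300 (C(l) = 286/((10*20)) - 372/(-172) = 286/200 - 372*(-1/172) = 286*(1/200) + 93/43 = 143/100 + 93/43 = 15449/4300)
-C(T(23)) = -1*15449/4300 = -15449/4300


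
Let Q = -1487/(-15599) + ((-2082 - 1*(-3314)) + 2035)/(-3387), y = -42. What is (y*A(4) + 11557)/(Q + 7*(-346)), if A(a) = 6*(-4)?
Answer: -44257124023/8533961370 ≈ -5.1860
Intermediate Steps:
A(a) = -24
Q = -15308488/17611271 (Q = -1487*(-1/15599) + ((-2082 + 3314) + 2035)*(-1/3387) = 1487/15599 + (1232 + 2035)*(-1/3387) = 1487/15599 + 3267*(-1/3387) = 1487/15599 - 1089/1129 = -15308488/17611271 ≈ -0.86924)
(y*A(4) + 11557)/(Q + 7*(-346)) = (-42*(-24) + 11557)/(-15308488/17611271 + 7*(-346)) = (1008 + 11557)/(-15308488/17611271 - 2422) = 12565/(-42669806850/17611271) = 12565*(-17611271/42669806850) = -44257124023/8533961370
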